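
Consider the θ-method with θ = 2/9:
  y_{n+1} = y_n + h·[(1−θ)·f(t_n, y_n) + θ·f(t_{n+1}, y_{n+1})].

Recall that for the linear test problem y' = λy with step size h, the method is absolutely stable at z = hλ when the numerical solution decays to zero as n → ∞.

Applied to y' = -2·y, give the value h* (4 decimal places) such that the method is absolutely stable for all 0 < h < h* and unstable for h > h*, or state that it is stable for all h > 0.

(-3.6000,0); λ=-2 ⇒ h* = (18/5)/2 = 1.8000.

With y'=λy (z=hλ):
  y_{n+1} = y_n + z·[7/9·y_n + 2/9·y_{n+1}] ⇒ (1 − 2/9z)y_{n+1} = (1 + 7/9z)y_n
  ⇒ R(z) = (1 + 7/9z)/(1 − 2/9z).

Need |R(x)|<1, x<0.
x=-0.7: |R|=0.3942
R=−1: 1+7/9x = −1+2/9x ⇒ -5/9x=2 ⇒ x=2/(-5/9)=-3.6000
Confirm numerically:
  x=-3.245: |R|=0.88541 <1
  x=-2.706: |R|=0.68984 <1
  x=-2.608: |R|=0.65110 <1
  x=-1.596: |R|=0.17815 <1
  x=-4.121: |R|=1.15108 >1
  x=-4.069: |R|=1.13683 >1
  x=-3.865: |R|=1.07920 >1
So |R|<1 on (-3.6000, 0).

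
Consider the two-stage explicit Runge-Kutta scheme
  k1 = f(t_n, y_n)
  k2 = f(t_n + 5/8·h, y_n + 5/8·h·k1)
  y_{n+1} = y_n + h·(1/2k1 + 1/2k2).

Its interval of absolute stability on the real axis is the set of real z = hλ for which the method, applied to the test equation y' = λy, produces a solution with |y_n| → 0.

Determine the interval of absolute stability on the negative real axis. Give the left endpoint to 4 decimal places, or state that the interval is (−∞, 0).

(-3.2000, 0).

On y'=λy, z=hλ:
  k1=λy_n ⇒ h·k1=z·y_n;  k2=λ(1+5/8z)y_n ⇒ h·k2=z(1+5/8z)y_n
  y_{n+1}/y_n = 1 + 1/2z + 1/2z(1+5/8z) = 1 + z + 5/16z²
  Hence R(z) = 1 + z + 5/16z².

Find x<0 with |R(x)|<1.
x=-1.06: |R|=0.2911
R=1: x+5/16x²=0 ⇒ x=−16/5=-3.2000; min R=1−1/(4·5/16)=0.2000>−1
Confirm numerically:
  x=-2.739: |R|=0.60541 <1
  x=-2.658: |R|=0.54980 <1
  x=-2.148: |R|=0.29385 <1
  x=-3.666: |R|=1.53386 >1
  x=-3.352: |R|=1.15922 >1
So |R|<1 on (-3.2000, 0).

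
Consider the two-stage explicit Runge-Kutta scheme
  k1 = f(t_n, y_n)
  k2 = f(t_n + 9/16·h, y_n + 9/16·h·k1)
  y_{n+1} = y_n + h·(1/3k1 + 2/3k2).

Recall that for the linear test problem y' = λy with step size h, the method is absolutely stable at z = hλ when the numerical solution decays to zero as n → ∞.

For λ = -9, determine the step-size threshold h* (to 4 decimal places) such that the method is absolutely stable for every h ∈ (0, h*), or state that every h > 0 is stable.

(-2.6667,0); λ=-9 ⇒ h* = (8/3)/9 = 0.2963.

With y'=λy (z=hλ):
  k1=λy_n ⇒ h·k1=z·y_n;  k2=λ(1+9/16z)y_n ⇒ h·k2=z(1+9/16z)y_n
  y_{n+1}/y_n = 1 + 1/3z + 2/3z(1+9/16z) = 1 + z + 3/8z²
  R(z) = 1 + z + 3/8z².

Find x<0 with |R(x)|<1.
x=-0.91: |R|=0.4005
R=1: x+3/8x²=0 ⇒ x=−8/3=-2.6667; min R=1−1/(4·3/8)=0.3333>−1
Confirm numerically:
  x=-1.759: |R|=0.40128 <1
  x=-1.535: |R|=0.34858 <1
  x=-1.088: |R|=0.35590 <1
  x=-3.266: |R|=1.73403 >1
  x=-2.831: |R|=1.17446 >1
So |R|<1 on (-2.6667, 0).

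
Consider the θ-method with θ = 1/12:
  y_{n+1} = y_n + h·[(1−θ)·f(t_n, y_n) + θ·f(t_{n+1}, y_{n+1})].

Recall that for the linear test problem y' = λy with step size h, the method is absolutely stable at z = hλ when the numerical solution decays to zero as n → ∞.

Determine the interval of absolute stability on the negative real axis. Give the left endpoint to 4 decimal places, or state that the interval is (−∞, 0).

With y'=λy (z=hλ):
  y_{n+1} = y_n + z·[11/12·y_n + 1/12·y_{n+1}] ⇒ (1 − 1/12z)y_{n+1} = (1 + 11/12z)y_n
  so R(z) = (1 + 11/12z)/(1 − 1/12z).

Solve |R(x)|<1 on ℝ⁻.
x=-1.66: |R|=0.4583
R=−1: 1+11/12x = −1+1/12x ⇒ -5/6x=2 ⇒ x=2/(-5/6)=-2.4000
Confirm numerically:
  x=-1.701: |R|=0.48982 <1
  x=-1.390: |R|=0.24571 <1
  x=-1.229: |R|=0.11482 <1
  x=-2.702: |R|=1.20541 >1
  x=-2.623: |R|=1.15250 >1
  x=-2.542: |R|=1.09765 >1
Interval (-2.4000, 0).

(-2.4000, 0).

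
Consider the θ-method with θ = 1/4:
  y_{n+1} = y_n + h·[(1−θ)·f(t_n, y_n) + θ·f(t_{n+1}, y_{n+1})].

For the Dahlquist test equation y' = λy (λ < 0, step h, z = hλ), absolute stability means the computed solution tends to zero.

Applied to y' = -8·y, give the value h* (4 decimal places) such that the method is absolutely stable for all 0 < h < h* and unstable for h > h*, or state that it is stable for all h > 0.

(-4.0000,0); λ=-8 ⇒ h* = (4)/8 = 0.5000.

On y'=λy, z=hλ:
  y_{n+1} = y_n + z·[3/4·y_n + 1/4·y_{n+1}] ⇒ (1 − 1/4z)y_{n+1} = (1 + 3/4z)y_n
  Hence R(z) = (1 + 3/4z)/(1 − 1/4z).

Need |R(x)|<1, x<0.
x=-0.79: |R|=0.3403
R=−1: 1+3/4x = −1+1/4x ⇒ -1/2x=2 ⇒ x=2/(-1/2)=-4.0000
Confirm numerically:
  x=-3.481: |R|=0.86125 <1
  x=-3.229: |R|=0.78669 <1
  x=-2.751: |R|=0.62998 <1
  x=-4.537: |R|=1.12581 >1
  x=-4.442: |R|=1.10471 >1
Stable set (-4.0000, 0).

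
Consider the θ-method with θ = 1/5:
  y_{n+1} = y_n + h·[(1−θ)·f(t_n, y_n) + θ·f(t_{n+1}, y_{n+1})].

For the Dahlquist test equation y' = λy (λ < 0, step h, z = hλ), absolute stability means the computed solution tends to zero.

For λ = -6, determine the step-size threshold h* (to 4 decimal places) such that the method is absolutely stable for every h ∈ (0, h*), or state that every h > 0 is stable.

On y'=λy, z=hλ:
  y_{n+1} = y_n + z·[4/5·y_n + 1/5·y_{n+1}] ⇒ (1 − 1/5z)y_{n+1} = (1 + 4/5z)y_n
  R(z) = (1 + 4/5z)/(1 − 1/5z).

Need |R(x)|<1, x<0.
x=-1.78: |R|=0.3127
R=−1: 1+4/5x = −1+1/5x ⇒ -3/5x=2 ⇒ x=2/(-3/5)=-3.3333
Confirm numerically:
  x=-2.840: |R|=0.81122 <1
  x=-2.722: |R|=0.76250 <1
  x=-2.607: |R|=0.71355 <1
  x=-2.322: |R|=0.58563 <1
  x=-3.722: |R|=1.13368 >1
  x=-3.676: |R|=1.11849 >1
  x=-3.516: |R|=1.06435 >1
So |R|<1 on (-3.3333, 0).

(-3.3333,0); λ=-6 ⇒ h* = (10/3)/6 = 0.5556.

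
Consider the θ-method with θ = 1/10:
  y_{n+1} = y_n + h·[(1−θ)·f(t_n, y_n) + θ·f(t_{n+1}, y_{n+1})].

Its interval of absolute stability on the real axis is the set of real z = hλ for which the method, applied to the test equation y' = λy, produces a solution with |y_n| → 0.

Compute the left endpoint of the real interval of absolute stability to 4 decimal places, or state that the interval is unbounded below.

With y'=λy (z=hλ):
  y_{n+1} = y_n + z·[9/10·y_n + 1/10·y_{n+1}] ⇒ (1 − 1/10z)y_{n+1} = (1 + 9/10z)y_n
  R(z) = (1 + 9/10z)/(1 − 1/10z).

Find x<0 with |R(x)|<1.
x=-0.38: |R|=0.6339
R=−1: 1+9/10x = −1+1/10x ⇒ -4/5x=2 ⇒ x=2/(-4/5)=-2.5000
Confirm numerically:
  x=-2.455: |R|=0.97110 <1
  x=-1.981: |R|=0.65345 <1
  x=-1.836: |R|=0.55120 <1
  x=-1.834: |R|=0.54977 <1
  x=-3.067: |R|=1.34713 >1
  x=-2.896: |R|=1.24566 >1
  x=-2.882: |R|=1.23723 >1
So |R|<1 on (-2.5000, 0).

left endpoint -2.5000.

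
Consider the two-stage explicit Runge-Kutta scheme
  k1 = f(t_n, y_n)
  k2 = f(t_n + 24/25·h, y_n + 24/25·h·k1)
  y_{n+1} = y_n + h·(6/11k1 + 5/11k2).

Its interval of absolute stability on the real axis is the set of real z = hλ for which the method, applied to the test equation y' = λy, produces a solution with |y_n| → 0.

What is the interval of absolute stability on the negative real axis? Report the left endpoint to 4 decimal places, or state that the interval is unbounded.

Set f=λy, z=hλ:
  k1=λy_n ⇒ h·k1=z·y_n;  k2=λ(1+24/25z)y_n ⇒ h·k2=z(1+24/25z)y_n
  y_{n+1}/y_n = 1 + 6/11z + 5/11z(1+24/25z) = 1 + z + 24/55z²
  ⇒ R(z) = 1 + z + 24/55z².

Solve |R(x)|<1 on ℝ⁻.
x=-1.67: |R|=0.5470
R=1: x+24/55x²=0 ⇒ x=−55/24=-2.2917; min R=1−1/(4·24/55)=0.4271>−1
Confirm numerically:
  x=-2.140: |R|=0.85837 <1
  x=-2.099: |R|=0.82353 <1
  x=-1.374: |R|=0.44980 <1
  x=-2.861: |R|=1.71078 >1
  x=-2.510: |R|=1.23913 >1
  x=-2.375: |R|=1.08636 >1
Interval (-2.2917, 0).

(-2.2917, 0).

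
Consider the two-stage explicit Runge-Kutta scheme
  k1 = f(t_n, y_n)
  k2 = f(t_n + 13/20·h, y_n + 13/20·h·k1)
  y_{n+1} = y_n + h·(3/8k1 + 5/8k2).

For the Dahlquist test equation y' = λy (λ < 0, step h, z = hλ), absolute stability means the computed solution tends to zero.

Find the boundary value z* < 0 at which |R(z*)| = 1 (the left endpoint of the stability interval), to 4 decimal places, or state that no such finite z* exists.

With y'=λy (z=hλ):
  k1=λy_n ⇒ h·k1=z·y_n;  k2=λ(1+13/20z)y_n ⇒ h·k2=z(1+13/20z)y_n
  y_{n+1}/y_n = 1 + 3/8z + 5/8z(1+13/20z) = 1 + z + 13/32z²
  ⇒ R(z) = 1 + z + 13/32z².

Boundary: |R(x)|=1, x<0.
x=-1.48: |R|=0.4098
R=1: x+13/32x²=0 ⇒ x=−32/13=-2.4615; min R=1−1/(4·13/32)=0.3846>−1
Confirm numerically:
  x=-2.298: |R|=0.84733 <1
  x=-1.768: |R|=0.50187 <1
  x=-1.594: |R|=0.43821 <1
  x=-1.468: |R|=0.40748 <1
  x=-2.917: |R|=1.53974 >1
  x=-2.542: |R|=1.08309 >1
Stable set (-2.4615, 0).

z* = -2.4615.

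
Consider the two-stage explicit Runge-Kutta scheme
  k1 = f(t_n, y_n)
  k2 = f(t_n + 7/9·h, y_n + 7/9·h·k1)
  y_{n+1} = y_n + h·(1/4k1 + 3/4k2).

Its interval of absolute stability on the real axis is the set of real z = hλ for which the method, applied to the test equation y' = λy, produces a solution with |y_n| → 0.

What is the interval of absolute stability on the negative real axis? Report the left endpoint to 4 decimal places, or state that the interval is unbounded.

With y'=λy (z=hλ):
  k1=λy_n ⇒ h·k1=z·y_n;  k2=λ(1+7/9z)y_n ⇒ h·k2=z(1+7/9z)y_n
  y_{n+1}/y_n = 1 + 1/4z + 3/4z(1+7/9z) = 1 + z + 7/12z²
  so R(z) = 1 + z + 7/12z².

Find x<0 with |R(x)|<1.
x=-1.74: |R|=1.0261
R=1: x+7/12x²=0 ⇒ x=−12/7=-1.7143; min R=1−1/(4·7/12)=0.5714>−1
Confirm numerically:
  x=-1.564: |R|=0.86289 <1
  x=-1.363: |R|=0.72070 <1
  x=-0.783: |R|=0.57464 <1
  x=-2.311: |R|=1.80442 >1
  x=-1.799: |R|=1.08890 >1
Stable set (-1.7143, 0).

(-1.7143, 0).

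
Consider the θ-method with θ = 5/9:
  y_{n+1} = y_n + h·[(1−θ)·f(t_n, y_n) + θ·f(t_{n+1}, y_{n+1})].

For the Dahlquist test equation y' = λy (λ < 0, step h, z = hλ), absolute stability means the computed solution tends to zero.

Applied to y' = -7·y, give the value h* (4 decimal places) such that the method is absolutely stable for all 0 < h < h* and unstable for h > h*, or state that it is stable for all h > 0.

(−∞, 0) — no finite endpoint. Any h>0 works for λ=-7.

With y'=λy (z=hλ):
  y_{n+1} = y_n + z·[4/9·y_n + 5/9·y_{n+1}] ⇒ (1 − 5/9z)y_{n+1} = (1 + 4/9z)y_n
  Hence R(z) = (1 + 4/9z)/(1 − 5/9z).

Need |R(x)|<1, x<0.
x=-1.54: |R|=0.1701
x=-2: |R|=0.0526
x=-10: |R|=0.5254
x=-100: |R|=0.7682
θ=5/9≥1/2 ⇒ |1+4/9x|<|1−5/9x| ∀x<0 ⇒ stable on all of ℝ⁻.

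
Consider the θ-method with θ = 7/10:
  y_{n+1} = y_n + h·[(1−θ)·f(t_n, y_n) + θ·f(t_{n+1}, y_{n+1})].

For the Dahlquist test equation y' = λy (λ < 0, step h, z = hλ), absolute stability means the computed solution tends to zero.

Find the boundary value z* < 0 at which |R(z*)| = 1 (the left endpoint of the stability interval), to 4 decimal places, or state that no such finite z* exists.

Test eqn y'=λy, z=hλ:
  y_{n+1} = y_n + z·[3/10·y_n + 7/10·y_{n+1}] ⇒ (1 − 7/10z)y_{n+1} = (1 + 3/10z)y_n
  ⇒ R(z) = (1 + 3/10z)/(1 − 7/10z).

Need |R(x)|<1, x<0.
x=-1.23: |R|=0.3391
x=-2: |R|=0.1667
x=-10: |R|=0.2500
x=-100: |R|=0.4085
θ=7/10≥1/2 ⇒ |1+3/10x|<|1−7/10x| ∀x<0 ⇒ interval (−∞,0).

unbounded; (−∞, 0).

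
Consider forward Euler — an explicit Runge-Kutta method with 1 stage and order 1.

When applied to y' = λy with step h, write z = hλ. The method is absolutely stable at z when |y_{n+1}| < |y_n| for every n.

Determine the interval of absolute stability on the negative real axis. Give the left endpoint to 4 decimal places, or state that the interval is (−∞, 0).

On y'=λy, z=hλ:
  order 1, 1-stage ⇒ R(z)=1+z
  (e.g. R(-0.68)=0.32000, |R|=0.32000)

Boundary: |R(x)|=1, x<0.
x=-0.68: |R|=0.3200
|R(-2.26)|=1.2600 |R(-1.62)|=0.6200 |R(-1.45)|=0.4500
Bisect:
  x_lo=-2.5089 |R|=1.5089  x_hi=-0.2729 |R|=0.7271
  mid=-1.39091 |R|=0.39091 →hi
  mid=-1.94991 |R|=0.94991 →hi
  mid=-2.22941 |R|=1.22941 →lo
  mid=-2.08966 |R|=1.08966 →lo
  mid=-2.01979 |R|=1.01979 →lo
  mid=-1.98485 |R|=0.98485 →hi
  mid=-2.00232 |R|=1.00232 →lo
  mid=-1.99358 |R|=0.99358 →hi
  mid=-1.99795 |R|=0.99795 →hi
  ...
  [-2.00013,-2.00000] ⇒ x*=-2.0000
Interval (-2.0000, 0).

z∈(-2.0000,0).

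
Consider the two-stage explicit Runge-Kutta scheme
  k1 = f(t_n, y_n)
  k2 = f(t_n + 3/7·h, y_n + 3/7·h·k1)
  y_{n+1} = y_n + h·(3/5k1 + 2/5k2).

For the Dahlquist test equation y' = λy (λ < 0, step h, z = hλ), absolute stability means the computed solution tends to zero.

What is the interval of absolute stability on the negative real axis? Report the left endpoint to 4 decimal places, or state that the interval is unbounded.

(-5.8333, 0).

On y'=λy, z=hλ:
  k1=λy_n ⇒ h·k1=z·y_n;  k2=λ(1+3/7z)y_n ⇒ h·k2=z(1+3/7z)y_n
  y_{n+1}/y_n = 1 + 3/5z + 2/5z(1+3/7z) = 1 + z + 6/35z²
  R(z) = 1 + z + 6/35z².

Find x<0 with |R(x)|<1.
x=-1.21: |R|=0.0410
R=1: x+6/35x²=0 ⇒ x=−35/6=-5.8333; min R=1−1/(4·6/35)=-0.4583>−1
Confirm numerically:
  x=-4.311: |R|=0.12505 <1
  x=-3.622: |R|=0.37305 <1
  x=-3.087: |R|=0.45336 <1
  x=-6.192: |R|=1.38072 >1
  x=-5.920: |R|=1.08795 >1
Stable set (-5.8333, 0).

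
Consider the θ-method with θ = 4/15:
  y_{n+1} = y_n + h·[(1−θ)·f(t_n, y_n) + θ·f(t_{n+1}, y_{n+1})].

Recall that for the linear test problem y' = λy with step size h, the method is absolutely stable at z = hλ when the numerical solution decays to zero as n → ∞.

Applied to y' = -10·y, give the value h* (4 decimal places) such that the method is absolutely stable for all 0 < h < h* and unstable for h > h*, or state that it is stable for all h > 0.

(-4.2857,0); λ=-10 ⇒ h* = (30/7)/10 = 0.4286.

On y'=λy, z=hλ:
  y_{n+1} = y_n + z·[11/15·y_n + 4/15·y_{n+1}] ⇒ (1 − 4/15z)y_{n+1} = (1 + 11/15z)y_n
  Hence R(z) = (1 + 11/15z)/(1 − 4/15z).

Need |R(x)|<1, x<0.
x=-0.61: |R|=0.4753
R=−1: 1+11/15x = −1+4/15x ⇒ -7/15x=2 ⇒ x=2/(-7/15)=-4.2857
Confirm numerically:
  x=-4.147: |R|=0.96926 <1
  x=-3.726: |R|=0.86898 <1
  x=-2.915: |R|=0.64010 <1
  x=-2.833: |R|=0.61382 <1
  x=-4.681: |R|=1.08205 >1
  x=-4.492: |R|=1.04380 >1
  x=-4.371: |R|=1.01838 >1
Interval (-4.2857, 0).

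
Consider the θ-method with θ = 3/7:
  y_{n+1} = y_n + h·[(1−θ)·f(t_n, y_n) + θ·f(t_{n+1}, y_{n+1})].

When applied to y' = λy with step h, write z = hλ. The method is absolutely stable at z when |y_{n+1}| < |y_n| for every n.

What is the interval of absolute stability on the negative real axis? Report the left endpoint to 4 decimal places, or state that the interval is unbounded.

Set f=λy, z=hλ:
  y_{n+1} = y_n + z·[4/7·y_n + 3/7·y_{n+1}] ⇒ (1 − 3/7z)y_{n+1} = (1 + 4/7z)y_n
  Hence R(z) = (1 + 4/7z)/(1 − 3/7z).

Find x<0 with |R(x)|<1.
x=-1.47: |R|=0.0982
R=−1: 1+4/7x = −1+3/7x ⇒ -1/7x=2 ⇒ x=2/(-1/7)=-14.0000
Confirm numerically:
  x=-12.138: |R|=0.95711 <1
  x=-9.899: |R|=0.88825 <1
  x=-7.003: |R|=0.75019 <1
  x=-14.600: |R|=1.01181 >1
  x=-14.583: |R|=1.01149 >1
  x=-14.564: |R|=1.01113 >1
Interval (-14.0000, 0).

(-14.0000, 0).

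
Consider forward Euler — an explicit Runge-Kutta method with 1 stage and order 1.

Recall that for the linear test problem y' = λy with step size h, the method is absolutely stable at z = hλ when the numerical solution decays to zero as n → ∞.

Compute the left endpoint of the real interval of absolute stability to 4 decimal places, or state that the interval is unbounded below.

left endpoint -2.0000.

With y'=λy (z=hλ):
  order 1, 1-stage ⇒ R(z)=1+z
  (e.g. R(-0.9)=0.10000, |R|=0.10000)

Boundary: |R(x)|=1, x<0.
x=-0.9: |R|=0.1000
|R(-2.3)|=1.3000 |R(-1.65)|=0.6500 |R(-1.09)|=0.0900
Bisect:
  x_lo=-2.5514 |R|=1.5514  x_hi=-0.3958 |R|=0.6042
  mid=-1.47360 |R|=0.47360 →hi
  mid=-2.01248 |R|=1.01248 →lo
  mid=-1.74304 |R|=0.74304 →hi
  mid=-1.87776 |R|=0.87776 →hi
  mid=-1.94512 |R|=0.94512 →hi
  mid=-1.97880 |R|=0.97880 →hi
  mid=-1.99564 |R|=0.99564 →hi
  ...
  [-2.00012,-1.99998] ⇒ x*=-2.0000
Stable set (-2.0000, 0).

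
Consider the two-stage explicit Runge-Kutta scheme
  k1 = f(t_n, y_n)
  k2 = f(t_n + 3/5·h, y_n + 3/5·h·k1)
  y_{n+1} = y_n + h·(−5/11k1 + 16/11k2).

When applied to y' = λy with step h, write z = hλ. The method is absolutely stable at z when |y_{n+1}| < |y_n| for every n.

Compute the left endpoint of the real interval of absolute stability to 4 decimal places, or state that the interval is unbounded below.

z* = -1.1458.

Test eqn y'=λy, z=hλ:
  k1=λy_n ⇒ h·k1=z·y_n;  k2=λ(1+3/5z)y_n ⇒ h·k2=z(1+3/5z)y_n
  y_{n+1}/y_n = 1 − 5/11z + 16/11z(1+3/5z) = 1 + z + 48/55z²
  so R(z) = 1 + z + 48/55z².

Find x<0 with |R(x)|<1.
x=-1.2: |R|=1.0567
R=1: x+48/55x²=0 ⇒ x=−55/48=-1.1458; min R=1−1/(4·48/55)=0.7135>−1
Confirm numerically:
  x=-1.037: |R|=0.90150 <1
  x=-1.022: |R|=0.88955 <1
  x=-0.905: |R|=0.80979 <1
  x=-0.461: |R|=0.72447 <1
  x=-1.716: |R|=1.85388 >1
  x=-1.204: |R|=1.06112 >1
So |R|<1 on (-1.1458, 0).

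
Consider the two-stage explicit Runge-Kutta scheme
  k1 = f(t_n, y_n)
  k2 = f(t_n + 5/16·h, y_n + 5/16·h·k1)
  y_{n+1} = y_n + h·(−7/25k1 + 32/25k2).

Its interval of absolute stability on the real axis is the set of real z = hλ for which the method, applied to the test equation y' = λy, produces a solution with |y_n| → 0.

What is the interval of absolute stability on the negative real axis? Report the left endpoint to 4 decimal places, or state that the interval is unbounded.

Set f=λy, z=hλ:
  k1=λy_n ⇒ h·k1=z·y_n;  k2=λ(1+5/16z)y_n ⇒ h·k2=z(1+5/16z)y_n
  y_{n+1}/y_n = 1 − 7/25z + 32/25z(1+5/16z) = 1 + z + 2/5z²
  ⇒ R(z) = 1 + z + 2/5z².

Boundary: |R(x)|=1, x<0.
x=-1.3: |R|=0.3760
R=1: x+2/5x²=0 ⇒ x=−5/2=-2.5000; min R=1−1/(4·2/5)=0.3750>−1
Confirm numerically:
  x=-2.048: |R|=0.62972 <1
  x=-1.910: |R|=0.54924 <1
  x=-1.507: |R|=0.40142 <1
  x=-1.476: |R|=0.39543 <1
  x=-2.995: |R|=1.59301 >1
  x=-2.634: |R|=1.14118 >1
Interval (-2.5000, 0).

z∈(-2.5000,0).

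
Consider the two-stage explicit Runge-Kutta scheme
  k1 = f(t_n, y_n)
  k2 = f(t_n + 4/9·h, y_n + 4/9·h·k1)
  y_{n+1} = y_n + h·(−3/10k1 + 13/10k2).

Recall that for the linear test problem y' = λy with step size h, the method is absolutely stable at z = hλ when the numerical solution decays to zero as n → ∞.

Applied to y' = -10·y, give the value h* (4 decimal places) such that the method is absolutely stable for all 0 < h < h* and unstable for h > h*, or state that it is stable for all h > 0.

Test eqn y'=λy, z=hλ:
  k1=λy_n ⇒ h·k1=z·y_n;  k2=λ(1+4/9z)y_n ⇒ h·k2=z(1+4/9z)y_n
  y_{n+1}/y_n = 1 − 3/10z + 13/10z(1+4/9z) = 1 + z + 26/45z²
  ⇒ R(z) = 1 + z + 26/45z².

Solve |R(x)|<1 on ℝ⁻.
x=-0.81: |R|=0.5691
R=1: x+26/45x²=0 ⇒ x=−45/26=-1.7308; min R=1−1/(4·26/45)=0.5673>−1
Confirm numerically:
  x=-1.400: |R|=0.73244 <1
  x=-1.368: |R|=0.71327 <1
  x=-0.934: |R|=0.57003 <1
  x=-2.330: |R|=1.80670 >1
  x=-1.886: |R|=1.16915 >1
So |R|<1 on (-1.7308, 0).

(-1.7308,0); λ=-10 ⇒ h* = (45/26)/10 = 0.1731.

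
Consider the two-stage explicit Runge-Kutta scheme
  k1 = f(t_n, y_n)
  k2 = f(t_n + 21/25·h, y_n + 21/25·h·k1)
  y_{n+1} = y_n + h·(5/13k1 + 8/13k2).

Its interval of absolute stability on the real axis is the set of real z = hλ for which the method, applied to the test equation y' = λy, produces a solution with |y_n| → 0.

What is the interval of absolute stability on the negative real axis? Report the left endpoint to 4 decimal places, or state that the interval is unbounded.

With y'=λy (z=hλ):
  k1=λy_n ⇒ h·k1=z·y_n;  k2=λ(1+21/25z)y_n ⇒ h·k2=z(1+21/25z)y_n
  y_{n+1}/y_n = 1 + 5/13z + 8/13z(1+21/25z) = 1 + z + 168/325z²
  R(z) = 1 + z + 168/325z².

Find x<0 with |R(x)|<1.
x=-1.46: |R|=0.6419
R=1: x+168/325x²=0 ⇒ x=−325/168=-1.9345; min R=1−1/(4·168/325)=0.5164>−1
Confirm numerically:
  x=-1.766: |R|=0.84616 <1
  x=-1.535: |R|=0.68299 <1
  x=-1.276: |R|=0.56564 <1
  x=-2.325: |R|=1.46929 >1
  x=-2.090: |R|=1.16797 >1
  x=-2.004: |R|=1.07197 >1
So |R|<1 on (-1.9345, 0).

z∈(-1.9345,0).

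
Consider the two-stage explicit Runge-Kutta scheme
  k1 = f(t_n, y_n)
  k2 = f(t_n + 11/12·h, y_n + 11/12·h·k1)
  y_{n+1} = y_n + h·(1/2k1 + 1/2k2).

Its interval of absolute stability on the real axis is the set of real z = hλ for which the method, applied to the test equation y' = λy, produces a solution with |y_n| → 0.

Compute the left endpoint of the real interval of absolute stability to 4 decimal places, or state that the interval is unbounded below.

With y'=λy (z=hλ):
  k1=λy_n ⇒ h·k1=z·y_n;  k2=λ(1+11/12z)y_n ⇒ h·k2=z(1+11/12z)y_n
  y_{n+1}/y_n = 1 + 1/2z + 1/2z(1+11/12z) = 1 + z + 11/24z²
  ⇒ R(z) = 1 + z + 11/24z².

Find x<0 with |R(x)|<1.
x=-0.85: |R|=0.4811
R=1: x+11/24x²=0 ⇒ x=−24/11=-2.1818; min R=1−1/(4·11/24)=0.4545>−1
Confirm numerically:
  x=-1.908: |R|=0.76055 <1
  x=-1.590: |R|=0.56871 <1
  x=-1.547: |R|=0.54989 <1
  x=-0.982: |R|=0.45998 <1
  x=-2.684: |R|=1.61777 >1
  x=-2.620: |R|=1.52618 >1
Interval (-2.1818, 0).

left endpoint -2.1818.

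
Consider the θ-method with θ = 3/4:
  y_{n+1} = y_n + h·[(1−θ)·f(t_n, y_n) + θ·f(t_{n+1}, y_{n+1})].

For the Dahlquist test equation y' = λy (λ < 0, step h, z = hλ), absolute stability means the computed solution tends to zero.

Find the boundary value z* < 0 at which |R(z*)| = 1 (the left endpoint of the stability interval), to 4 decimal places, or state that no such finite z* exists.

Test eqn y'=λy, z=hλ:
  y_{n+1} = y_n + z·[1/4·y_n + 3/4·y_{n+1}] ⇒ (1 − 3/4z)y_{n+1} = (1 + 1/4z)y_n
  R(z) = (1 + 1/4z)/(1 − 3/4z).

Solve |R(x)|<1 on ℝ⁻.
x=-1.3: |R|=0.3418
x=-2: |R|=0.2000
x=-10: |R|=0.1765
x=-100: |R|=0.3158
θ=3/4≥1/2 ⇒ |1+1/4x|<|1−3/4x| ∀x<0 ⇒ unbounded interval.

interval (−∞, 0).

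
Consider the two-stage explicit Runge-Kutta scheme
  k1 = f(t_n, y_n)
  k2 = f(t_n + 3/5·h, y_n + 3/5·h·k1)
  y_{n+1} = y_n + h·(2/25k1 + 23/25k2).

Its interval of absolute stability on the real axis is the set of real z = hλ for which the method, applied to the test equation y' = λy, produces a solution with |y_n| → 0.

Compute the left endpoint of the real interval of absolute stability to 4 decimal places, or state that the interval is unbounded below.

Set f=λy, z=hλ:
  k1=λy_n ⇒ h·k1=z·y_n;  k2=λ(1+3/5z)y_n ⇒ h·k2=z(1+3/5z)y_n
  y_{n+1}/y_n = 1 + 2/25z + 23/25z(1+3/5z) = 1 + z + 69/125z²
  R(z) = 1 + z + 69/125z².

Need |R(x)|<1, x<0.
x=-1.47: |R|=0.7228
R=1: x+69/125x²=0 ⇒ x=−125/69=-1.8116; min R=1−1/(4·69/125)=0.5471>−1
Confirm numerically:
  x=-1.576: |R|=0.79504 <1
  x=-1.332: |R|=0.64737 <1
  x=-1.176: |R|=0.58740 <1
  x=-2.233: |R|=1.51943 >1
  x=-1.932: |R|=1.12841 >1
Interval (-1.8116, 0).

left endpoint -1.8116.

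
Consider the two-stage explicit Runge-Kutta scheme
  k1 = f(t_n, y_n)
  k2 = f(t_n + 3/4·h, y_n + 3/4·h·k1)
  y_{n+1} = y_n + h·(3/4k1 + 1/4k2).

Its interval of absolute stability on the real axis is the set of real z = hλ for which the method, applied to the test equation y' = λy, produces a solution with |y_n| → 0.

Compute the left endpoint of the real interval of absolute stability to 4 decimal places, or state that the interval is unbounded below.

Set f=λy, z=hλ:
  k1=λy_n ⇒ h·k1=z·y_n;  k2=λ(1+3/4z)y_n ⇒ h·k2=z(1+3/4z)y_n
  y_{n+1}/y_n = 1 + 3/4z + 1/4z(1+3/4z) = 1 + z + 3/16z²
  ⇒ R(z) = 1 + z + 3/16z².

Solve |R(x)|<1 on ℝ⁻.
x=-1.38: |R|=0.0229
R=1: x+3/16x²=0 ⇒ x=−16/3=-5.3333; min R=1−1/(4·3/16)=-0.3333>−1
Confirm numerically:
  x=-4.131: |R|=0.06872 <1
  x=-2.625: |R|=0.33301 <1
  x=-2.510: |R|=0.32873 <1
  x=-2.339: |R|=0.31320 <1
  x=-5.696: |R|=1.38733 >1
  x=-5.648: |R|=1.33323 >1
  x=-5.368: |R|=1.03489 >1
So |R|<1 on (-5.3333, 0).

left endpoint -5.3333.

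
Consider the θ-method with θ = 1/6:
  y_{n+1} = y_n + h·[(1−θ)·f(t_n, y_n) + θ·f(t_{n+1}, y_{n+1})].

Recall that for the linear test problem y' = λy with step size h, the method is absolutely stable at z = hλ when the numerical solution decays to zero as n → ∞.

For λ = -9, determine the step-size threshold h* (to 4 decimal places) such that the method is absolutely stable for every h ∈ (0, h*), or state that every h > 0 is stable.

On y'=λy, z=hλ:
  y_{n+1} = y_n + z·[5/6·y_n + 1/6·y_{n+1}] ⇒ (1 − 1/6z)y_{n+1} = (1 + 5/6z)y_n
  so R(z) = (1 + 5/6z)/(1 − 1/6z).

Solve |R(x)|<1 on ℝ⁻.
x=-1.67: |R|=0.3064
R=−1: 1+5/6x = −1+1/6x ⇒ -2/3x=2 ⇒ x=2/(-2/3)=-3.0000
Confirm numerically:
  x=-2.715: |R|=0.86919 <1
  x=-2.679: |R|=0.85206 <1
  x=-1.741: |R|=0.34944 <1
  x=-3.599: |R|=1.24961 >1
  x=-3.586: |R|=1.24452 >1
Interval (-3.0000, 0).

(-3.0000,0); λ=-9 ⇒ h* = (3)/9 = 0.3333.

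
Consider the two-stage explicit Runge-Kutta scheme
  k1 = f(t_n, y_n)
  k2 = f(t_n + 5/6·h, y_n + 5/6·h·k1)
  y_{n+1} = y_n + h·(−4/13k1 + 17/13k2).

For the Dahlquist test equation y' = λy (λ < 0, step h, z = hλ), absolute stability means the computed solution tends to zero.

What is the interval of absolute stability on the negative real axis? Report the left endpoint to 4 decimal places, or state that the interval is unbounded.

With y'=λy (z=hλ):
  k1=λy_n ⇒ h·k1=z·y_n;  k2=λ(1+5/6z)y_n ⇒ h·k2=z(1+5/6z)y_n
  y_{n+1}/y_n = 1 − 4/13z + 17/13z(1+5/6z) = 1 + z + 85/78z²
  ⇒ R(z) = 1 + z + 85/78z².

Solve |R(x)|<1 on ℝ⁻.
x=-0.73: |R|=0.8507
R=1: x+85/78x²=0 ⇒ x=−78/85=-0.9176; min R=1−1/(4·85/78)=0.7706>−1
Confirm numerically:
  x=-0.820: |R|=0.91274 <1
  x=-0.542: |R|=0.77813 <1
  x=-0.452: |R|=0.77064 <1
  x=-0.369: |R|=0.77938 <1
  x=-1.381: |R|=1.69732 >1
  x=-1.270: |R|=1.48765 >1
So |R|<1 on (-0.9176, 0).

z∈(-0.9176,0).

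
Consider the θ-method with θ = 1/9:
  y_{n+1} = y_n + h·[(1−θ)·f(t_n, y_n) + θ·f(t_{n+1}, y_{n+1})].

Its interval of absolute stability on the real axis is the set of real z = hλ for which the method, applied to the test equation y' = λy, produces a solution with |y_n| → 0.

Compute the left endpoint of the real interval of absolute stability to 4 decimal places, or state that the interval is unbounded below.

Set f=λy, z=hλ:
  y_{n+1} = y_n + z·[8/9·y_n + 1/9·y_{n+1}] ⇒ (1 − 1/9z)y_{n+1} = (1 + 8/9z)y_n
  ⇒ R(z) = (1 + 8/9z)/(1 − 1/9z).

Find x<0 with |R(x)|<1.
x=-1.78: |R|=0.4861
R=−1: 1+8/9x = −1+1/9x ⇒ -7/9x=2 ⇒ x=2/(-7/9)=-2.5714
Confirm numerically:
  x=-2.499: |R|=0.95591 <1
  x=-2.489: |R|=0.94978 <1
  x=-2.230: |R|=0.78718 <1
  x=-1.087: |R|=0.03014 <1
  x=-3.040: |R|=1.27243 >1
  x=-3.029: |R|=1.26627 >1
  x=-2.748: |R|=1.10521 >1
So |R|<1 on (-2.5714, 0).

left endpoint -2.5714.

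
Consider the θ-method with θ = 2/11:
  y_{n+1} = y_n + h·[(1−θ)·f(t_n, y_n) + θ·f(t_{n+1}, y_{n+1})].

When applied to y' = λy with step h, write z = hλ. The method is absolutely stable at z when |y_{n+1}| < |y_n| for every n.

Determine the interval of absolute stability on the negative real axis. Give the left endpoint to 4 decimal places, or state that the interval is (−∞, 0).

On y'=λy, z=hλ:
  y_{n+1} = y_n + z·[9/11·y_n + 2/11·y_{n+1}] ⇒ (1 − 2/11z)y_{n+1} = (1 + 9/11z)y_n
  ⇒ R(z) = (1 + 9/11z)/(1 − 2/11z).

Find x<0 with |R(x)|<1.
x=-0.62: |R|=0.4428
R=−1: 1+9/11x = −1+2/11x ⇒ -7/11x=2 ⇒ x=2/(-7/11)=-3.1429
Confirm numerically:
  x=-2.091: |R|=0.51502 <1
  x=-1.987: |R|=0.45966 <1
  x=-1.955: |R|=0.44232 <1
  x=-1.605: |R|=0.24243 <1
  x=-3.714: |R|=1.21695 >1
  x=-3.671: |R|=1.20156 >1
  x=-3.272: |R|=1.05153 >1
Stable set (-3.1429, 0).

z∈(-3.1429,0).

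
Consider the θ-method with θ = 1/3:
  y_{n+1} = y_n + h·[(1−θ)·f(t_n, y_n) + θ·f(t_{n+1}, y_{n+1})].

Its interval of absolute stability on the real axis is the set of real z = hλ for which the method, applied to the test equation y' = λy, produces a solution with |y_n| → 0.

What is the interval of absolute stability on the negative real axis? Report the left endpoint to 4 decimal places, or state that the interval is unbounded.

(-6.0000, 0).

With y'=λy (z=hλ):
  y_{n+1} = y_n + z·[2/3·y_n + 1/3·y_{n+1}] ⇒ (1 − 1/3z)y_{n+1} = (1 + 2/3z)y_n
  R(z) = (1 + 2/3z)/(1 − 1/3z).

Need |R(x)|<1, x<0.
x=-1.04: |R|=0.2277
R=−1: 1+2/3x = −1+1/3x ⇒ -1/3x=2 ⇒ x=2/(-1/3)=-6.0000
Confirm numerically:
  x=-5.307: |R|=0.91658 <1
  x=-3.919: |R|=0.69923 <1
  x=-3.720: |R|=0.66071 <1
  x=-3.170: |R|=0.54133 <1
  x=-6.415: |R|=1.04408 >1
  x=-6.372: |R|=1.03969 >1
  x=-6.144: |R|=1.01575 >1
Interval (-6.0000, 0).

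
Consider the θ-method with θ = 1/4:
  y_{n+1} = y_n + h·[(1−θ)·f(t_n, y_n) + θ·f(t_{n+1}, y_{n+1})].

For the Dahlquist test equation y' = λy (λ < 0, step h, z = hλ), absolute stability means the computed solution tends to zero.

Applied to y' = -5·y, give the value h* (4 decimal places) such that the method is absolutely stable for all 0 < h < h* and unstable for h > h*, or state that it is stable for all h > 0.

With y'=λy (z=hλ):
  y_{n+1} = y_n + z·[3/4·y_n + 1/4·y_{n+1}] ⇒ (1 − 1/4z)y_{n+1} = (1 + 3/4z)y_n
  so R(z) = (1 + 3/4z)/(1 − 1/4z).

Find x<0 with |R(x)|<1.
x=-1.66: |R|=0.1731
R=−1: 1+3/4x = −1+1/4x ⇒ -1/2x=2 ⇒ x=2/(-1/2)=-4.0000
Confirm numerically:
  x=-3.838: |R|=0.95866 <1
  x=-2.713: |R|=0.61656 <1
  x=-2.125: |R|=0.38776 <1
  x=-1.661: |R|=0.17364 <1
  x=-4.522: |R|=1.12251 >1
  x=-4.076: |R|=1.01882 >1
Interval (-4.0000, 0).

(-4.0000,0); λ=-5 ⇒ h* = (4)/5 = 0.8000.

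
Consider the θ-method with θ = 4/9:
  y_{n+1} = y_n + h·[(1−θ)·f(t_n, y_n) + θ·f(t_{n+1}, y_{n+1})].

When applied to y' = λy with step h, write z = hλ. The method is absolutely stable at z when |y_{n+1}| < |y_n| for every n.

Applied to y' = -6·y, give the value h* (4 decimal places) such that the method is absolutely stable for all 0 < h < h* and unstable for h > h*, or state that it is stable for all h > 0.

(-18.0000,0); λ=-6 ⇒ h* = (18)/6 = 3.0000.

On y'=λy, z=hλ:
  y_{n+1} = y_n + z·[5/9·y_n + 4/9·y_{n+1}] ⇒ (1 − 4/9z)y_{n+1} = (1 + 5/9z)y_n
  so R(z) = (1 + 5/9z)/(1 − 4/9z).

Solve |R(x)|<1 on ℝ⁻.
x=-0.34: |R|=0.7046
R=−1: 1+5/9x = −1+4/9x ⇒ -1/9x=2 ⇒ x=2/(-1/9)=-18.0000
Confirm numerically:
  x=-16.789: |R|=0.98410 <1
  x=-13.416: |R|=0.92685 <1
  x=-8.006: |R|=0.75639 <1
  x=-18.434: |R|=1.00525 >1
  x=-18.414: |R|=1.00501 >1
  x=-18.407: |R|=1.00493 >1
Stable set (-18.0000, 0).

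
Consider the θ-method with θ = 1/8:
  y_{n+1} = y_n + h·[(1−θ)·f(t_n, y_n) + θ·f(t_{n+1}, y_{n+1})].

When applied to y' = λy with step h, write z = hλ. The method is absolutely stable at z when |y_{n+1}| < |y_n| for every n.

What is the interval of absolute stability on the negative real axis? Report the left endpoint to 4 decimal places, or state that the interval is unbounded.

On y'=λy, z=hλ:
  y_{n+1} = y_n + z·[7/8·y_n + 1/8·y_{n+1}] ⇒ (1 − 1/8z)y_{n+1} = (1 + 7/8z)y_n
  so R(z) = (1 + 7/8z)/(1 − 1/8z).

Need |R(x)|<1, x<0.
x=-0.73: |R|=0.3310
R=−1: 1+7/8x = −1+1/8x ⇒ -3/4x=2 ⇒ x=2/(-3/4)=-2.6667
Confirm numerically:
  x=-2.195: |R|=0.72241 <1
  x=-1.543: |R|=0.29351 <1
  x=-1.083: |R|=0.04613 <1
  x=-3.102: |R|=1.23527 >1
  x=-3.087: |R|=1.22747 >1
  x=-2.721: |R|=1.03041 >1
So |R|<1 on (-2.6667, 0).

(-2.6667, 0).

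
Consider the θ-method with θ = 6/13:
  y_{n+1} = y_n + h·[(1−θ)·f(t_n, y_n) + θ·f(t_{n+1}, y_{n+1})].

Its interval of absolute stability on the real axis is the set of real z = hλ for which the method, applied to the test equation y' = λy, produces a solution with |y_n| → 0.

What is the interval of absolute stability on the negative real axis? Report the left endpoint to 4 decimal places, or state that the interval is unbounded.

Set f=λy, z=hλ:
  y_{n+1} = y_n + z·[7/13·y_n + 6/13·y_{n+1}] ⇒ (1 − 6/13z)y_{n+1} = (1 + 7/13z)y_n
  so R(z) = (1 + 7/13z)/(1 − 6/13z).

Solve |R(x)|<1 on ℝ⁻.
x=-0.66: |R|=0.4941
R=−1: 1+7/13x = −1+6/13x ⇒ -1/13x=2 ⇒ x=2/(-1/13)=-26.0000
Confirm numerically:
  x=-21.321: |R|=0.96680 <1
  x=-18.652: |R|=0.94117 <1
  x=-16.920: |R|=0.92071 <1
  x=-12.264: |R|=0.84136 <1
  x=-26.501: |R|=1.00291 >1
  x=-26.418: |R|=1.00244 >1
Interval (-26.0000, 0).

z∈(-26.0000,0).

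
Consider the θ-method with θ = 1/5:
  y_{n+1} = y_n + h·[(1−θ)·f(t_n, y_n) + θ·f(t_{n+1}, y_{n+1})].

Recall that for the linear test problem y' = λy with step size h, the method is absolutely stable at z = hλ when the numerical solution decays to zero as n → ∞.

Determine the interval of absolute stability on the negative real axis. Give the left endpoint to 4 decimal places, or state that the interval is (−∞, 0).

z∈(-3.3333,0).

Test eqn y'=λy, z=hλ:
  y_{n+1} = y_n + z·[4/5·y_n + 1/5·y_{n+1}] ⇒ (1 − 1/5z)y_{n+1} = (1 + 4/5z)y_n
  R(z) = (1 + 4/5z)/(1 − 1/5z).

Boundary: |R(x)|=1, x<0.
x=-1.13: |R|=0.0783
R=−1: 1+4/5x = −1+1/5x ⇒ -3/5x=2 ⇒ x=2/(-3/5)=-3.3333
Confirm numerically:
  x=-2.855: |R|=0.81731 <1
  x=-1.918: |R|=0.38624 <1
  x=-1.868: |R|=0.35993 <1
  x=-1.567: |R|=0.19309 <1
  x=-3.608: |R|=1.09572 >1
  x=-3.591: |R|=1.08998 >1
  x=-3.417: |R|=1.02982 >1
Interval (-3.3333, 0).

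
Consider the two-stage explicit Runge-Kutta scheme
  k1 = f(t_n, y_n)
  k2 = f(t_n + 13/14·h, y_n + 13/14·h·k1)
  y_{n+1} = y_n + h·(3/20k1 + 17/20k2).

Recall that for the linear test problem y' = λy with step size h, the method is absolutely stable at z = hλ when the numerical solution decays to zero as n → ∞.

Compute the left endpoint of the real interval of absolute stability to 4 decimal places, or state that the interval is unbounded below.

With y'=λy (z=hλ):
  k1=λy_n ⇒ h·k1=z·y_n;  k2=λ(1+13/14z)y_n ⇒ h·k2=z(1+13/14z)y_n
  y_{n+1}/y_n = 1 + 3/20z + 17/20z(1+13/14z) = 1 + z + 221/280z²
  Hence R(z) = 1 + z + 221/280z².

Need |R(x)|<1, x<0.
x=-1.64: |R|=1.4829
R=1: x+221/280x²=0 ⇒ x=−280/221=-1.2670; min R=1−1/(4·221/280)=0.6833>−1
Confirm numerically:
  x=-0.931: |R|=0.75312 <1
  x=-0.881: |R|=0.73161 <1
  x=-0.684: |R|=0.68527 <1
  x=-0.622: |R|=0.68336 <1
  x=-1.799: |R|=1.75545 >1
  x=-1.653: |R|=1.50365 >1
  x=-1.368: |R|=1.10909 >1
Stable set (-1.2670, 0).

z* = -1.2670.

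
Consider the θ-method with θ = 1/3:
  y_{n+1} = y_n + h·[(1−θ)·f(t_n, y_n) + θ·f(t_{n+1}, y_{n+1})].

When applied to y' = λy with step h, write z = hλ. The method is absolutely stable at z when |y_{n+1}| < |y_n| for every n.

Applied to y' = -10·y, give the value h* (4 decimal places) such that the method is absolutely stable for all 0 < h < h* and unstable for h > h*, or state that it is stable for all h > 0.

(-6.0000,0); λ=-10 ⇒ h* = (6)/10 = 0.6000.

Set f=λy, z=hλ:
  y_{n+1} = y_n + z·[2/3·y_n + 1/3·y_{n+1}] ⇒ (1 − 1/3z)y_{n+1} = (1 + 2/3z)y_n
  ⇒ R(z) = (1 + 2/3z)/(1 − 1/3z).

Need |R(x)|<1, x<0.
x=-0.64: |R|=0.4725
R=−1: 1+2/3x = −1+1/3x ⇒ -1/3x=2 ⇒ x=2/(-1/3)=-6.0000
Confirm numerically:
  x=-5.297: |R|=0.91527 <1
  x=-4.114: |R|=0.73489 <1
  x=-3.166: |R|=0.54038 <1
  x=-3.064: |R|=0.51583 <1
  x=-6.579: |R|=1.06044 >1
  x=-6.252: |R|=1.02724 >1
  x=-6.103: |R|=1.01131 >1
Interval (-6.0000, 0).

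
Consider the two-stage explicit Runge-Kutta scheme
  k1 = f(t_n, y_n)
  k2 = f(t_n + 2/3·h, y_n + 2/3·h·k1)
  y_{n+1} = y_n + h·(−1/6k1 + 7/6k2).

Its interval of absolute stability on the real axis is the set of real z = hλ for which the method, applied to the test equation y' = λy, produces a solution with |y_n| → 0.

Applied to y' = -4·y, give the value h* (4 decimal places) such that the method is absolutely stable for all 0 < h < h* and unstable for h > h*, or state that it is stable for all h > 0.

(-1.2857,0); λ=-4 ⇒ h* = (9/7)/4 = 0.3214.

Test eqn y'=λy, z=hλ:
  k1=λy_n ⇒ h·k1=z·y_n;  k2=λ(1+2/3z)y_n ⇒ h·k2=z(1+2/3z)y_n
  y_{n+1}/y_n = 1 − 1/6z + 7/6z(1+2/3z) = 1 + z + 7/9z²
  Hence R(z) = 1 + z + 7/9z².

Find x<0 with |R(x)|<1.
x=-1.23: |R|=0.9467
R=1: x+7/9x²=0 ⇒ x=−9/7=-1.2857; min R=1−1/(4·7/9)=0.6786>−1
Confirm numerically:
  x=-1.175: |R|=0.89882 <1
  x=-0.878: |R|=0.72158 <1
  x=-0.845: |R|=0.71035 <1
  x=-1.879: |R|=1.86705 >1
  x=-1.568: |R|=1.34426 >1
So |R|<1 on (-1.2857, 0).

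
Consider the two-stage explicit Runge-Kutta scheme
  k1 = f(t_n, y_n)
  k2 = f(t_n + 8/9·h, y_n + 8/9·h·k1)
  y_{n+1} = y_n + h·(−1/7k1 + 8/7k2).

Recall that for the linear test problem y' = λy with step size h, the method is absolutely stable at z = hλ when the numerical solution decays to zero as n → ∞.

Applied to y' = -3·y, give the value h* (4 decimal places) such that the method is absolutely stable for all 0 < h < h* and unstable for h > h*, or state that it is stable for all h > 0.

(-0.9844,0); λ=-3 ⇒ h* = (63/64)/3 = 0.3281.

On y'=λy, z=hλ:
  k1=λy_n ⇒ h·k1=z·y_n;  k2=λ(1+8/9z)y_n ⇒ h·k2=z(1+8/9z)y_n
  y_{n+1}/y_n = 1 − 1/7z + 8/7z(1+8/9z) = 1 + z + 64/63z²
  R(z) = 1 + z + 64/63z².

Boundary: |R(x)|=1, x<0.
x=-0.64: |R|=0.7761
R=1: x+64/63x²=0 ⇒ x=−63/64=-0.9844; min R=1−1/(4·64/63)=0.7539>−1
Confirm numerically:
  x=-0.941: |R|=0.95854 <1
  x=-0.855: |R|=0.88763 <1
  x=-0.423: |R|=0.75877 <1
  x=-1.575: |R|=1.94500 >1
  x=-1.197: |R|=1.25855 >1
  x=-1.191: |R|=1.25000 >1
So |R|<1 on (-0.9844, 0).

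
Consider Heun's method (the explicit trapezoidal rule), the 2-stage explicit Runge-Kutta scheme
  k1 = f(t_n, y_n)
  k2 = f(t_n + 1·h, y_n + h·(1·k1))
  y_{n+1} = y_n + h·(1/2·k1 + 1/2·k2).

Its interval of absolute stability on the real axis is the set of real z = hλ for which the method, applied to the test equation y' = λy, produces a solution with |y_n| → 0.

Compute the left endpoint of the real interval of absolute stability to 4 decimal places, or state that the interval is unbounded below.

left endpoint -2.0000.

Set f=λy, z=hλ:
  order 2, 2-stage ⇒ R(z)=1+z+z^2/2
  (e.g. R(-1.5)=0.62500, |R|=0.62500)

Boundary: |R(x)|=1, x<0.
x=-1.5: |R|=0.6250
|R(-1.8)|=0.8200 |R(-0.87)|=0.5085 |R(-0.66)|=0.5578
Bisect:
  x_lo=-2.3201 |R|=1.3713  x_hi=-0.1247 |R|=0.8831
  mid=-1.22237 |R|=0.52472 →hi
  mid=-1.77121 |R|=0.79739 →hi
  mid=-2.04564 |R|=1.04668 →lo
  mid=-1.90843 |R|=0.91262 →hi
  mid=-1.97703 |R|=0.97730 →hi
  mid=-2.01133 |R|=1.01140 →lo
  mid=-1.99418 |R|=0.99420 →hi
  ...
  [-2.00008,-1.99995] ⇒ x*=-2.0000
Stable set (-2.0000, 0).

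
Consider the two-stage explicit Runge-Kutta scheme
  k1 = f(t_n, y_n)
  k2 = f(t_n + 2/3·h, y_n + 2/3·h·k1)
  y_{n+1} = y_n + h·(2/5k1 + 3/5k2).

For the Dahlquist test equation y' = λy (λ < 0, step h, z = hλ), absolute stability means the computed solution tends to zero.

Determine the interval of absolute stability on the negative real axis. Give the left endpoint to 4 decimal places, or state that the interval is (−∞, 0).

With y'=λy (z=hλ):
  k1=λy_n ⇒ h·k1=z·y_n;  k2=λ(1+2/3z)y_n ⇒ h·k2=z(1+2/3z)y_n
  y_{n+1}/y_n = 1 + 2/5z + 3/5z(1+2/3z) = 1 + z + 2/5z²
  Hence R(z) = 1 + z + 2/5z².

Find x<0 with |R(x)|<1.
x=-1.49: |R|=0.3980
R=1: x+2/5x²=0 ⇒ x=−5/2=-2.5000; min R=1−1/(4·2/5)=0.3750>−1
Confirm numerically:
  x=-2.058: |R|=0.63615 <1
  x=-1.909: |R|=0.54871 <1
  x=-1.529: |R|=0.40614 <1
  x=-2.799: |R|=1.33476 >1
  x=-2.652: |R|=1.16124 >1
So |R|<1 on (-2.5000, 0).

(-2.5000, 0).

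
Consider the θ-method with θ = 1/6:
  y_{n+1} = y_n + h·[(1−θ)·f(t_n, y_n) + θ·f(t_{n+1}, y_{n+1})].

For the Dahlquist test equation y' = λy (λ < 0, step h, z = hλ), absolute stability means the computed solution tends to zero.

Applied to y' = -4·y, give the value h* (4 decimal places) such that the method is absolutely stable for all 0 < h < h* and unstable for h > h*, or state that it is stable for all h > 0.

(-3.0000,0); λ=-4 ⇒ h* = (3)/4 = 0.7500.

On y'=λy, z=hλ:
  y_{n+1} = y_n + z·[5/6·y_n + 1/6·y_{n+1}] ⇒ (1 − 1/6z)y_{n+1} = (1 + 5/6z)y_n
  R(z) = (1 + 5/6z)/(1 − 1/6z).

Solve |R(x)|<1 on ℝ⁻.
x=-0.31: |R|=0.7052
R=−1: 1+5/6x = −1+1/6x ⇒ -2/3x=2 ⇒ x=2/(-2/3)=-3.0000
Confirm numerically:
  x=-2.883: |R|=0.94732 <1
  x=-2.258: |R|=0.64059 <1
  x=-1.685: |R|=0.31555 <1
  x=-3.359: |R|=1.15344 >1
  x=-3.224: |R|=1.09714 >1
Interval (-3.0000, 0).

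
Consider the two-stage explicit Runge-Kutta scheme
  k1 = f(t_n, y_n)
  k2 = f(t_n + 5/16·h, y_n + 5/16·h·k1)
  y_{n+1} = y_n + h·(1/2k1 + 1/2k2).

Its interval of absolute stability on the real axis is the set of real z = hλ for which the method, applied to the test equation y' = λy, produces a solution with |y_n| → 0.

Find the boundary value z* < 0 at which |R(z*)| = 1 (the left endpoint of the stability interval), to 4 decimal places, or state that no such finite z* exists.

z* = -6.4000.

Set f=λy, z=hλ:
  k1=λy_n ⇒ h·k1=z·y_n;  k2=λ(1+5/16z)y_n ⇒ h·k2=z(1+5/16z)y_n
  y_{n+1}/y_n = 1 + 1/2z + 1/2z(1+5/16z) = 1 + z + 5/32z²
  so R(z) = 1 + z + 5/32z².

Boundary: |R(x)|=1, x<0.
x=-1.24: |R|=0.0002
R=1: x+5/32x²=0 ⇒ x=−32/5=-6.4000; min R=1−1/(4·5/32)=-0.6000>−1
Confirm numerically:
  x=-3.559: |R|=0.57986 <1
  x=-2.906: |R|=0.58649 <1
  x=-2.724: |R|=0.56460 <1
  x=-6.848: |R|=1.47936 >1
  x=-6.538: |R|=1.14098 >1
So |R|<1 on (-6.4000, 0).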